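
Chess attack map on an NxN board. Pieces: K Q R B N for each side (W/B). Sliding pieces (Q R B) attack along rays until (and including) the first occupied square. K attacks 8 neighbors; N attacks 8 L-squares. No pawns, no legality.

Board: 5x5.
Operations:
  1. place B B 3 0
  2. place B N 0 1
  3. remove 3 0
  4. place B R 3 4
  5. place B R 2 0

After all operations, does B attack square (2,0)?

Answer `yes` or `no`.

Answer: yes

Derivation:
Op 1: place BB@(3,0)
Op 2: place BN@(0,1)
Op 3: remove (3,0)
Op 4: place BR@(3,4)
Op 5: place BR@(2,0)
Per-piece attacks for B:
  BN@(0,1): attacks (1,3) (2,2) (2,0)
  BR@(2,0): attacks (2,1) (2,2) (2,3) (2,4) (3,0) (4,0) (1,0) (0,0)
  BR@(3,4): attacks (3,3) (3,2) (3,1) (3,0) (4,4) (2,4) (1,4) (0,4)
B attacks (2,0): yes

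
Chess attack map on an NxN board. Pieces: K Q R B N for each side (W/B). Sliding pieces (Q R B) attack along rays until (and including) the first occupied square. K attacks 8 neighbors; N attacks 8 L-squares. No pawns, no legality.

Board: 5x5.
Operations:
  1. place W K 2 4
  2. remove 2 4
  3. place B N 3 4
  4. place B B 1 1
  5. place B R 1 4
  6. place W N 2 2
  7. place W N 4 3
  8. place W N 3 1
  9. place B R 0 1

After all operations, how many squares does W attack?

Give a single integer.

Op 1: place WK@(2,4)
Op 2: remove (2,4)
Op 3: place BN@(3,4)
Op 4: place BB@(1,1)
Op 5: place BR@(1,4)
Op 6: place WN@(2,2)
Op 7: place WN@(4,3)
Op 8: place WN@(3,1)
Op 9: place BR@(0,1)
Per-piece attacks for W:
  WN@(2,2): attacks (3,4) (4,3) (1,4) (0,3) (3,0) (4,1) (1,0) (0,1)
  WN@(3,1): attacks (4,3) (2,3) (1,2) (1,0)
  WN@(4,3): attacks (2,4) (3,1) (2,2)
Union (13 distinct): (0,1) (0,3) (1,0) (1,2) (1,4) (2,2) (2,3) (2,4) (3,0) (3,1) (3,4) (4,1) (4,3)

Answer: 13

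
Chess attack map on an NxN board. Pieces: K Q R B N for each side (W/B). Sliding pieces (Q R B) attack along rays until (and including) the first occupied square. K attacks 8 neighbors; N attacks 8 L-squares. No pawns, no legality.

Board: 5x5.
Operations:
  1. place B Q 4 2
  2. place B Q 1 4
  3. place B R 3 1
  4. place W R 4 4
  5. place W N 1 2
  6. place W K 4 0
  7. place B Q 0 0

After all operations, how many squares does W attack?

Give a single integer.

Op 1: place BQ@(4,2)
Op 2: place BQ@(1,4)
Op 3: place BR@(3,1)
Op 4: place WR@(4,4)
Op 5: place WN@(1,2)
Op 6: place WK@(4,0)
Op 7: place BQ@(0,0)
Per-piece attacks for W:
  WN@(1,2): attacks (2,4) (3,3) (0,4) (2,0) (3,1) (0,0)
  WK@(4,0): attacks (4,1) (3,0) (3,1)
  WR@(4,4): attacks (4,3) (4,2) (3,4) (2,4) (1,4) [ray(0,-1) blocked at (4,2); ray(-1,0) blocked at (1,4)]
Union (12 distinct): (0,0) (0,4) (1,4) (2,0) (2,4) (3,0) (3,1) (3,3) (3,4) (4,1) (4,2) (4,3)

Answer: 12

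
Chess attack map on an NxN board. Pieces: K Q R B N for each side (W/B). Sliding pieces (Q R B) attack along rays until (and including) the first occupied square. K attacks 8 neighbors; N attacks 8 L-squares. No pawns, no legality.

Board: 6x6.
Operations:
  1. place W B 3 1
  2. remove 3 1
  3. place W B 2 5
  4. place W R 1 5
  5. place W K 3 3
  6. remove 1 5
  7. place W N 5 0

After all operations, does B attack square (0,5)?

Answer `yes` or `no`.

Op 1: place WB@(3,1)
Op 2: remove (3,1)
Op 3: place WB@(2,5)
Op 4: place WR@(1,5)
Op 5: place WK@(3,3)
Op 6: remove (1,5)
Op 7: place WN@(5,0)
Per-piece attacks for B:
B attacks (0,5): no

Answer: no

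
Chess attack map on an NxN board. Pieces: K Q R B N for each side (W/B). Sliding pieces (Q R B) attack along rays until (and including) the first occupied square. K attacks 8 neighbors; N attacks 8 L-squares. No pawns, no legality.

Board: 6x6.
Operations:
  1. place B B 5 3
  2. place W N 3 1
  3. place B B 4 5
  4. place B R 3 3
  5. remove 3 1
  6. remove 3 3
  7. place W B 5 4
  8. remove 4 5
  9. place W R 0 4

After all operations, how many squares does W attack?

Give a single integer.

Op 1: place BB@(5,3)
Op 2: place WN@(3,1)
Op 3: place BB@(4,5)
Op 4: place BR@(3,3)
Op 5: remove (3,1)
Op 6: remove (3,3)
Op 7: place WB@(5,4)
Op 8: remove (4,5)
Op 9: place WR@(0,4)
Per-piece attacks for W:
  WR@(0,4): attacks (0,5) (0,3) (0,2) (0,1) (0,0) (1,4) (2,4) (3,4) (4,4) (5,4) [ray(1,0) blocked at (5,4)]
  WB@(5,4): attacks (4,5) (4,3) (3,2) (2,1) (1,0)
Union (15 distinct): (0,0) (0,1) (0,2) (0,3) (0,5) (1,0) (1,4) (2,1) (2,4) (3,2) (3,4) (4,3) (4,4) (4,5) (5,4)

Answer: 15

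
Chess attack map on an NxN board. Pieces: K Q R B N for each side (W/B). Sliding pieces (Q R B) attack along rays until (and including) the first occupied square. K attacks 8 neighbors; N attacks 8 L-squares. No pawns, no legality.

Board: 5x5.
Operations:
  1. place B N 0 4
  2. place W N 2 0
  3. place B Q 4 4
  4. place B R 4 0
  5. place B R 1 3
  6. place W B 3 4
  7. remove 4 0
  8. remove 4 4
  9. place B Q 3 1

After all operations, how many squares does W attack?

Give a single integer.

Answer: 6

Derivation:
Op 1: place BN@(0,4)
Op 2: place WN@(2,0)
Op 3: place BQ@(4,4)
Op 4: place BR@(4,0)
Op 5: place BR@(1,3)
Op 6: place WB@(3,4)
Op 7: remove (4,0)
Op 8: remove (4,4)
Op 9: place BQ@(3,1)
Per-piece attacks for W:
  WN@(2,0): attacks (3,2) (4,1) (1,2) (0,1)
  WB@(3,4): attacks (4,3) (2,3) (1,2) (0,1)
Union (6 distinct): (0,1) (1,2) (2,3) (3,2) (4,1) (4,3)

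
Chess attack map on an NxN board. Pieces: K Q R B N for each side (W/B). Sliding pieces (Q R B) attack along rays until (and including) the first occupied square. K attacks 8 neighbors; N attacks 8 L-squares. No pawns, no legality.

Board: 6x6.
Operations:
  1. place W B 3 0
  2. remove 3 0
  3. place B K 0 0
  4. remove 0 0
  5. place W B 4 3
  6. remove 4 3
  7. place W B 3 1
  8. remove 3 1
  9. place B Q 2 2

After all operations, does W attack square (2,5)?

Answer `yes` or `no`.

Answer: no

Derivation:
Op 1: place WB@(3,0)
Op 2: remove (3,0)
Op 3: place BK@(0,0)
Op 4: remove (0,0)
Op 5: place WB@(4,3)
Op 6: remove (4,3)
Op 7: place WB@(3,1)
Op 8: remove (3,1)
Op 9: place BQ@(2,2)
Per-piece attacks for W:
W attacks (2,5): no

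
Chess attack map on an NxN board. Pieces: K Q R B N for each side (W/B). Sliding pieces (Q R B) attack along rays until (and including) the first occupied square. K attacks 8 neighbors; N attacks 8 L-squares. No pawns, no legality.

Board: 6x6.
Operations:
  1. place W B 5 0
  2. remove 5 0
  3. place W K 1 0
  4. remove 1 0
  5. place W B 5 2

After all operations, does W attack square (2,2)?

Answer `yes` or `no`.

Op 1: place WB@(5,0)
Op 2: remove (5,0)
Op 3: place WK@(1,0)
Op 4: remove (1,0)
Op 5: place WB@(5,2)
Per-piece attacks for W:
  WB@(5,2): attacks (4,3) (3,4) (2,5) (4,1) (3,0)
W attacks (2,2): no

Answer: no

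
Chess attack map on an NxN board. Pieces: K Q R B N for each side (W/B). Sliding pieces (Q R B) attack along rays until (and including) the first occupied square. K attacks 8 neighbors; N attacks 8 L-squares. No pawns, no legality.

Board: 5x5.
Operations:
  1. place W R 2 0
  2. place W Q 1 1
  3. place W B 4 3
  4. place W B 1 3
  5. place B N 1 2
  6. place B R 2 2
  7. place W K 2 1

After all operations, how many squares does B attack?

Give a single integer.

Op 1: place WR@(2,0)
Op 2: place WQ@(1,1)
Op 3: place WB@(4,3)
Op 4: place WB@(1,3)
Op 5: place BN@(1,2)
Op 6: place BR@(2,2)
Op 7: place WK@(2,1)
Per-piece attacks for B:
  BN@(1,2): attacks (2,4) (3,3) (0,4) (2,0) (3,1) (0,0)
  BR@(2,2): attacks (2,3) (2,4) (2,1) (3,2) (4,2) (1,2) [ray(0,-1) blocked at (2,1); ray(-1,0) blocked at (1,2)]
Union (11 distinct): (0,0) (0,4) (1,2) (2,0) (2,1) (2,3) (2,4) (3,1) (3,2) (3,3) (4,2)

Answer: 11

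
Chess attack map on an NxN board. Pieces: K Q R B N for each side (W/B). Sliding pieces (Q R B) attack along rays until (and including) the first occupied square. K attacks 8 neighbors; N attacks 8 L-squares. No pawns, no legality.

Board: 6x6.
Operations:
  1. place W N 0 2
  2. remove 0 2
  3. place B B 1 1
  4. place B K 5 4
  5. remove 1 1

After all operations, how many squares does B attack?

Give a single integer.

Answer: 5

Derivation:
Op 1: place WN@(0,2)
Op 2: remove (0,2)
Op 3: place BB@(1,1)
Op 4: place BK@(5,4)
Op 5: remove (1,1)
Per-piece attacks for B:
  BK@(5,4): attacks (5,5) (5,3) (4,4) (4,5) (4,3)
Union (5 distinct): (4,3) (4,4) (4,5) (5,3) (5,5)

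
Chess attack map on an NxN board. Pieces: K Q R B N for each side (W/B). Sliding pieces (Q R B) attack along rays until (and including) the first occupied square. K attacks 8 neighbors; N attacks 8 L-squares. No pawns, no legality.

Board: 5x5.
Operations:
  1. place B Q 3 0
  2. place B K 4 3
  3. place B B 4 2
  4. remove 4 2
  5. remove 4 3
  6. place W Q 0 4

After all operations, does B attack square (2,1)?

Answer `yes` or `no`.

Answer: yes

Derivation:
Op 1: place BQ@(3,0)
Op 2: place BK@(4,3)
Op 3: place BB@(4,2)
Op 4: remove (4,2)
Op 5: remove (4,3)
Op 6: place WQ@(0,4)
Per-piece attacks for B:
  BQ@(3,0): attacks (3,1) (3,2) (3,3) (3,4) (4,0) (2,0) (1,0) (0,0) (4,1) (2,1) (1,2) (0,3)
B attacks (2,1): yes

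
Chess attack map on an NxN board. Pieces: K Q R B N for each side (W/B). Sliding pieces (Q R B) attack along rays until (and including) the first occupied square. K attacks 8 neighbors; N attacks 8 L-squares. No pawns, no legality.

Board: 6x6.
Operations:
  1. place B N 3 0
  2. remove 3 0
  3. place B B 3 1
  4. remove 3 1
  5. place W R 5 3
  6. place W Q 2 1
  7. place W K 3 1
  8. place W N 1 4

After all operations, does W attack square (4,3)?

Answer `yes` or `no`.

Answer: yes

Derivation:
Op 1: place BN@(3,0)
Op 2: remove (3,0)
Op 3: place BB@(3,1)
Op 4: remove (3,1)
Op 5: place WR@(5,3)
Op 6: place WQ@(2,1)
Op 7: place WK@(3,1)
Op 8: place WN@(1,4)
Per-piece attacks for W:
  WN@(1,4): attacks (3,5) (2,2) (3,3) (0,2)
  WQ@(2,1): attacks (2,2) (2,3) (2,4) (2,5) (2,0) (3,1) (1,1) (0,1) (3,2) (4,3) (5,4) (3,0) (1,2) (0,3) (1,0) [ray(1,0) blocked at (3,1)]
  WK@(3,1): attacks (3,2) (3,0) (4,1) (2,1) (4,2) (4,0) (2,2) (2,0)
  WR@(5,3): attacks (5,4) (5,5) (5,2) (5,1) (5,0) (4,3) (3,3) (2,3) (1,3) (0,3)
W attacks (4,3): yes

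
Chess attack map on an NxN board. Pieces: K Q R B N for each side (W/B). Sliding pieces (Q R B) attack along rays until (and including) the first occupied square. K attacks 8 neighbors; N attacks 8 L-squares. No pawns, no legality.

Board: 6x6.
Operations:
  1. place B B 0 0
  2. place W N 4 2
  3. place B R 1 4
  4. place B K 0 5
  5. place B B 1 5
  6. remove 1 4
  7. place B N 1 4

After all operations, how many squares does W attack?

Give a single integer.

Op 1: place BB@(0,0)
Op 2: place WN@(4,2)
Op 3: place BR@(1,4)
Op 4: place BK@(0,5)
Op 5: place BB@(1,5)
Op 6: remove (1,4)
Op 7: place BN@(1,4)
Per-piece attacks for W:
  WN@(4,2): attacks (5,4) (3,4) (2,3) (5,0) (3,0) (2,1)
Union (6 distinct): (2,1) (2,3) (3,0) (3,4) (5,0) (5,4)

Answer: 6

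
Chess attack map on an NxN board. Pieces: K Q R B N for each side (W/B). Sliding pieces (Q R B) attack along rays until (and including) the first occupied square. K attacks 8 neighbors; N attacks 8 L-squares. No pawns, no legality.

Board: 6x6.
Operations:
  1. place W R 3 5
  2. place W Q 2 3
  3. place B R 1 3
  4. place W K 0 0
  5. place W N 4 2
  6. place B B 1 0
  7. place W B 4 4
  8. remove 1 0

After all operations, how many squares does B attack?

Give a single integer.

Answer: 7

Derivation:
Op 1: place WR@(3,5)
Op 2: place WQ@(2,3)
Op 3: place BR@(1,3)
Op 4: place WK@(0,0)
Op 5: place WN@(4,2)
Op 6: place BB@(1,0)
Op 7: place WB@(4,4)
Op 8: remove (1,0)
Per-piece attacks for B:
  BR@(1,3): attacks (1,4) (1,5) (1,2) (1,1) (1,0) (2,3) (0,3) [ray(1,0) blocked at (2,3)]
Union (7 distinct): (0,3) (1,0) (1,1) (1,2) (1,4) (1,5) (2,3)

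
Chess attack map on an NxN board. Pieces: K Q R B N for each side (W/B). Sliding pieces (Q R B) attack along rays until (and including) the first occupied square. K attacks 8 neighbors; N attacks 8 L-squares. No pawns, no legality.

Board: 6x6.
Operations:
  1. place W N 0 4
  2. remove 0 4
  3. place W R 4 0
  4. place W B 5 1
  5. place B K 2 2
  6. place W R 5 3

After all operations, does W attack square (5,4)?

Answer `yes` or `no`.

Op 1: place WN@(0,4)
Op 2: remove (0,4)
Op 3: place WR@(4,0)
Op 4: place WB@(5,1)
Op 5: place BK@(2,2)
Op 6: place WR@(5,3)
Per-piece attacks for W:
  WR@(4,0): attacks (4,1) (4,2) (4,3) (4,4) (4,5) (5,0) (3,0) (2,0) (1,0) (0,0)
  WB@(5,1): attacks (4,2) (3,3) (2,4) (1,5) (4,0) [ray(-1,-1) blocked at (4,0)]
  WR@(5,3): attacks (5,4) (5,5) (5,2) (5,1) (4,3) (3,3) (2,3) (1,3) (0,3) [ray(0,-1) blocked at (5,1)]
W attacks (5,4): yes

Answer: yes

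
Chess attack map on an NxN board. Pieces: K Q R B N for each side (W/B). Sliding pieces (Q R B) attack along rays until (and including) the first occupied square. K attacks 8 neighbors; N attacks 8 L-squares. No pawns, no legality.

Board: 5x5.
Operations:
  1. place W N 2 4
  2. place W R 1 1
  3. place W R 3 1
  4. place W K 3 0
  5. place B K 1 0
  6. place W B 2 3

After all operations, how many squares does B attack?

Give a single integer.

Answer: 5

Derivation:
Op 1: place WN@(2,4)
Op 2: place WR@(1,1)
Op 3: place WR@(3,1)
Op 4: place WK@(3,0)
Op 5: place BK@(1,0)
Op 6: place WB@(2,3)
Per-piece attacks for B:
  BK@(1,0): attacks (1,1) (2,0) (0,0) (2,1) (0,1)
Union (5 distinct): (0,0) (0,1) (1,1) (2,0) (2,1)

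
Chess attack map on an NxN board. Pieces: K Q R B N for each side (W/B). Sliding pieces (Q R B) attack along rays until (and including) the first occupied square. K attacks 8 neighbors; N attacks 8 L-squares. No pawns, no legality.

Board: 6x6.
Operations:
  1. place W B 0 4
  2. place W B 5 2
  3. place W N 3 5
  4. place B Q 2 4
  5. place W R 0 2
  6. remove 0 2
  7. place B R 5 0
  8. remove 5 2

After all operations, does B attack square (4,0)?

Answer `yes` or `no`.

Op 1: place WB@(0,4)
Op 2: place WB@(5,2)
Op 3: place WN@(3,5)
Op 4: place BQ@(2,4)
Op 5: place WR@(0,2)
Op 6: remove (0,2)
Op 7: place BR@(5,0)
Op 8: remove (5,2)
Per-piece attacks for B:
  BQ@(2,4): attacks (2,5) (2,3) (2,2) (2,1) (2,0) (3,4) (4,4) (5,4) (1,4) (0,4) (3,5) (3,3) (4,2) (5,1) (1,5) (1,3) (0,2) [ray(-1,0) blocked at (0,4); ray(1,1) blocked at (3,5)]
  BR@(5,0): attacks (5,1) (5,2) (5,3) (5,4) (5,5) (4,0) (3,0) (2,0) (1,0) (0,0)
B attacks (4,0): yes

Answer: yes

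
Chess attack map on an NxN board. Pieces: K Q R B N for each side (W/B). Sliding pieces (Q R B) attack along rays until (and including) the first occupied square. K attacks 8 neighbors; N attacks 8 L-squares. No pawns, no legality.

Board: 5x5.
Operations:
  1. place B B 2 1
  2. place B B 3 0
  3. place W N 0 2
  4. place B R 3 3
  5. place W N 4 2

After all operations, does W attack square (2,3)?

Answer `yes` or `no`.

Answer: yes

Derivation:
Op 1: place BB@(2,1)
Op 2: place BB@(3,0)
Op 3: place WN@(0,2)
Op 4: place BR@(3,3)
Op 5: place WN@(4,2)
Per-piece attacks for W:
  WN@(0,2): attacks (1,4) (2,3) (1,0) (2,1)
  WN@(4,2): attacks (3,4) (2,3) (3,0) (2,1)
W attacks (2,3): yes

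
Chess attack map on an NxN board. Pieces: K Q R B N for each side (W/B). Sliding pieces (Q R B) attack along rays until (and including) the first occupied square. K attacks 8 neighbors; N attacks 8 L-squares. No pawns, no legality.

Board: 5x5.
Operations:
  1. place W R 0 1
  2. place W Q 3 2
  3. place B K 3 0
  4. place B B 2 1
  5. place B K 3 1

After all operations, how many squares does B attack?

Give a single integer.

Answer: 12

Derivation:
Op 1: place WR@(0,1)
Op 2: place WQ@(3,2)
Op 3: place BK@(3,0)
Op 4: place BB@(2,1)
Op 5: place BK@(3,1)
Per-piece attacks for B:
  BB@(2,1): attacks (3,2) (3,0) (1,2) (0,3) (1,0) [ray(1,1) blocked at (3,2); ray(1,-1) blocked at (3,0)]
  BK@(3,0): attacks (3,1) (4,0) (2,0) (4,1) (2,1)
  BK@(3,1): attacks (3,2) (3,0) (4,1) (2,1) (4,2) (4,0) (2,2) (2,0)
Union (12 distinct): (0,3) (1,0) (1,2) (2,0) (2,1) (2,2) (3,0) (3,1) (3,2) (4,0) (4,1) (4,2)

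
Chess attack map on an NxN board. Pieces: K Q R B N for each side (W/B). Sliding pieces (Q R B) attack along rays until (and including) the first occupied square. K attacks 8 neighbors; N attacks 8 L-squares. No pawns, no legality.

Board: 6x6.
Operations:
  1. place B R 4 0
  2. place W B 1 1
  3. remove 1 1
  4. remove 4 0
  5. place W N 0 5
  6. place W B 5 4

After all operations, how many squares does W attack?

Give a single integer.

Answer: 7

Derivation:
Op 1: place BR@(4,0)
Op 2: place WB@(1,1)
Op 3: remove (1,1)
Op 4: remove (4,0)
Op 5: place WN@(0,5)
Op 6: place WB@(5,4)
Per-piece attacks for W:
  WN@(0,5): attacks (1,3) (2,4)
  WB@(5,4): attacks (4,5) (4,3) (3,2) (2,1) (1,0)
Union (7 distinct): (1,0) (1,3) (2,1) (2,4) (3,2) (4,3) (4,5)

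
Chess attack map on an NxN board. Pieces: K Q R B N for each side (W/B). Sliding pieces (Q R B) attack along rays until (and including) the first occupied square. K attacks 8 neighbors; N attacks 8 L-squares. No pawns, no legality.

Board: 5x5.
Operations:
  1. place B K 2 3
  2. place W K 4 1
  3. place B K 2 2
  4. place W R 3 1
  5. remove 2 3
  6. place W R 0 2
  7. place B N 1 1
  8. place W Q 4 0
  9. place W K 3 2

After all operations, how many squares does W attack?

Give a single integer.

Op 1: place BK@(2,3)
Op 2: place WK@(4,1)
Op 3: place BK@(2,2)
Op 4: place WR@(3,1)
Op 5: remove (2,3)
Op 6: place WR@(0,2)
Op 7: place BN@(1,1)
Op 8: place WQ@(4,0)
Op 9: place WK@(3,2)
Per-piece attacks for W:
  WR@(0,2): attacks (0,3) (0,4) (0,1) (0,0) (1,2) (2,2) [ray(1,0) blocked at (2,2)]
  WR@(3,1): attacks (3,2) (3,0) (4,1) (2,1) (1,1) [ray(0,1) blocked at (3,2); ray(1,0) blocked at (4,1); ray(-1,0) blocked at (1,1)]
  WK@(3,2): attacks (3,3) (3,1) (4,2) (2,2) (4,3) (4,1) (2,3) (2,1)
  WQ@(4,0): attacks (4,1) (3,0) (2,0) (1,0) (0,0) (3,1) [ray(0,1) blocked at (4,1); ray(-1,1) blocked at (3,1)]
  WK@(4,1): attacks (4,2) (4,0) (3,1) (3,2) (3,0)
Union (19 distinct): (0,0) (0,1) (0,3) (0,4) (1,0) (1,1) (1,2) (2,0) (2,1) (2,2) (2,3) (3,0) (3,1) (3,2) (3,3) (4,0) (4,1) (4,2) (4,3)

Answer: 19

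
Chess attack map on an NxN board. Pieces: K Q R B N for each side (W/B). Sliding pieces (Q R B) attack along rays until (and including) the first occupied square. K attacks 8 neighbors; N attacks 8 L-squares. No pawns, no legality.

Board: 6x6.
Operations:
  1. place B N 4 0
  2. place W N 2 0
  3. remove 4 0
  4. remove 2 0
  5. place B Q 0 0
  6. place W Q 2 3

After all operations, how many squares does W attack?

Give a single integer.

Answer: 19

Derivation:
Op 1: place BN@(4,0)
Op 2: place WN@(2,0)
Op 3: remove (4,0)
Op 4: remove (2,0)
Op 5: place BQ@(0,0)
Op 6: place WQ@(2,3)
Per-piece attacks for W:
  WQ@(2,3): attacks (2,4) (2,5) (2,2) (2,1) (2,0) (3,3) (4,3) (5,3) (1,3) (0,3) (3,4) (4,5) (3,2) (4,1) (5,0) (1,4) (0,5) (1,2) (0,1)
Union (19 distinct): (0,1) (0,3) (0,5) (1,2) (1,3) (1,4) (2,0) (2,1) (2,2) (2,4) (2,5) (3,2) (3,3) (3,4) (4,1) (4,3) (4,5) (5,0) (5,3)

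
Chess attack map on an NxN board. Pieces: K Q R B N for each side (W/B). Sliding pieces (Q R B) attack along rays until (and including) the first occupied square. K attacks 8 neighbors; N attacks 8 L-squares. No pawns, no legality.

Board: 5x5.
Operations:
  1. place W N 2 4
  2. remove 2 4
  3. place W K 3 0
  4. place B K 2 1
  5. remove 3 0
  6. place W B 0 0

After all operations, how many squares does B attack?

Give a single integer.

Op 1: place WN@(2,4)
Op 2: remove (2,4)
Op 3: place WK@(3,0)
Op 4: place BK@(2,1)
Op 5: remove (3,0)
Op 6: place WB@(0,0)
Per-piece attacks for B:
  BK@(2,1): attacks (2,2) (2,0) (3,1) (1,1) (3,2) (3,0) (1,2) (1,0)
Union (8 distinct): (1,0) (1,1) (1,2) (2,0) (2,2) (3,0) (3,1) (3,2)

Answer: 8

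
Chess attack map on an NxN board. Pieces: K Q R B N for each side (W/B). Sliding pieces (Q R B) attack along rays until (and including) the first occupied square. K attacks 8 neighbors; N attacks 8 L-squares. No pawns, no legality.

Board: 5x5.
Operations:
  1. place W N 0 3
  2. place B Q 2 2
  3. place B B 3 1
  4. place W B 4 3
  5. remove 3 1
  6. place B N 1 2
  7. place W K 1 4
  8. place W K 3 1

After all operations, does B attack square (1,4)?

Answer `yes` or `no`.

Op 1: place WN@(0,3)
Op 2: place BQ@(2,2)
Op 3: place BB@(3,1)
Op 4: place WB@(4,3)
Op 5: remove (3,1)
Op 6: place BN@(1,2)
Op 7: place WK@(1,4)
Op 8: place WK@(3,1)
Per-piece attacks for B:
  BN@(1,2): attacks (2,4) (3,3) (0,4) (2,0) (3,1) (0,0)
  BQ@(2,2): attacks (2,3) (2,4) (2,1) (2,0) (3,2) (4,2) (1,2) (3,3) (4,4) (3,1) (1,3) (0,4) (1,1) (0,0) [ray(-1,0) blocked at (1,2); ray(1,-1) blocked at (3,1)]
B attacks (1,4): no

Answer: no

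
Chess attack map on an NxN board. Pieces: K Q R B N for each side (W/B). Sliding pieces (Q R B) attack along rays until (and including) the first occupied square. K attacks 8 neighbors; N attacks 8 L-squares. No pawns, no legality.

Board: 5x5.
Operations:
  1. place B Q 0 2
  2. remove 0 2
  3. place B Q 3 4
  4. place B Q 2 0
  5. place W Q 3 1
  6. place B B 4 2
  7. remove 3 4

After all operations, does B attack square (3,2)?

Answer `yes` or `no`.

Answer: no

Derivation:
Op 1: place BQ@(0,2)
Op 2: remove (0,2)
Op 3: place BQ@(3,4)
Op 4: place BQ@(2,0)
Op 5: place WQ@(3,1)
Op 6: place BB@(4,2)
Op 7: remove (3,4)
Per-piece attacks for B:
  BQ@(2,0): attacks (2,1) (2,2) (2,3) (2,4) (3,0) (4,0) (1,0) (0,0) (3,1) (1,1) (0,2) [ray(1,1) blocked at (3,1)]
  BB@(4,2): attacks (3,3) (2,4) (3,1) [ray(-1,-1) blocked at (3,1)]
B attacks (3,2): no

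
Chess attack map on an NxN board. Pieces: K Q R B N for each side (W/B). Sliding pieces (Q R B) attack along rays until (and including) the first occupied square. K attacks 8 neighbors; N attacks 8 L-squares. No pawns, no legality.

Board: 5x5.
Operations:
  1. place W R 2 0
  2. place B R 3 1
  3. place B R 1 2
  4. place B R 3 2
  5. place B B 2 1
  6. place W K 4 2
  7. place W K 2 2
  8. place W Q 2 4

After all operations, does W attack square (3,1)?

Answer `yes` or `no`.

Op 1: place WR@(2,0)
Op 2: place BR@(3,1)
Op 3: place BR@(1,2)
Op 4: place BR@(3,2)
Op 5: place BB@(2,1)
Op 6: place WK@(4,2)
Op 7: place WK@(2,2)
Op 8: place WQ@(2,4)
Per-piece attacks for W:
  WR@(2,0): attacks (2,1) (3,0) (4,0) (1,0) (0,0) [ray(0,1) blocked at (2,1)]
  WK@(2,2): attacks (2,3) (2,1) (3,2) (1,2) (3,3) (3,1) (1,3) (1,1)
  WQ@(2,4): attacks (2,3) (2,2) (3,4) (4,4) (1,4) (0,4) (3,3) (4,2) (1,3) (0,2) [ray(0,-1) blocked at (2,2); ray(1,-1) blocked at (4,2)]
  WK@(4,2): attacks (4,3) (4,1) (3,2) (3,3) (3,1)
W attacks (3,1): yes

Answer: yes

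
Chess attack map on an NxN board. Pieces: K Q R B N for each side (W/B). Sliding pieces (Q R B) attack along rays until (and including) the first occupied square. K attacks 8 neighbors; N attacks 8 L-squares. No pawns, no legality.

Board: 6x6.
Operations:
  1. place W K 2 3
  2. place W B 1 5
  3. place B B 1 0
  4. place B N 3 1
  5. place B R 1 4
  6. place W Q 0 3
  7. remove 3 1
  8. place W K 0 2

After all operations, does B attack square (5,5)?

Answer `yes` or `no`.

Op 1: place WK@(2,3)
Op 2: place WB@(1,5)
Op 3: place BB@(1,0)
Op 4: place BN@(3,1)
Op 5: place BR@(1,4)
Op 6: place WQ@(0,3)
Op 7: remove (3,1)
Op 8: place WK@(0,2)
Per-piece attacks for B:
  BB@(1,0): attacks (2,1) (3,2) (4,3) (5,4) (0,1)
  BR@(1,4): attacks (1,5) (1,3) (1,2) (1,1) (1,0) (2,4) (3,4) (4,4) (5,4) (0,4) [ray(0,1) blocked at (1,5); ray(0,-1) blocked at (1,0)]
B attacks (5,5): no

Answer: no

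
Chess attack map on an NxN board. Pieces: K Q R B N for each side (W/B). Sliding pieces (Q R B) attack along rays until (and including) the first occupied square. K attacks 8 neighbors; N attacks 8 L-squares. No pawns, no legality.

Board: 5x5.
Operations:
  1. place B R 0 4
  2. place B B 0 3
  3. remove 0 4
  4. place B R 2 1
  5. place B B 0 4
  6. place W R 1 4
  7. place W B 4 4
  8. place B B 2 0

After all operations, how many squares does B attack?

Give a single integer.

Answer: 15

Derivation:
Op 1: place BR@(0,4)
Op 2: place BB@(0,3)
Op 3: remove (0,4)
Op 4: place BR@(2,1)
Op 5: place BB@(0,4)
Op 6: place WR@(1,4)
Op 7: place WB@(4,4)
Op 8: place BB@(2,0)
Per-piece attacks for B:
  BB@(0,3): attacks (1,4) (1,2) (2,1) [ray(1,1) blocked at (1,4); ray(1,-1) blocked at (2,1)]
  BB@(0,4): attacks (1,3) (2,2) (3,1) (4,0)
  BB@(2,0): attacks (3,1) (4,2) (1,1) (0,2)
  BR@(2,1): attacks (2,2) (2,3) (2,4) (2,0) (3,1) (4,1) (1,1) (0,1) [ray(0,-1) blocked at (2,0)]
Union (15 distinct): (0,1) (0,2) (1,1) (1,2) (1,3) (1,4) (2,0) (2,1) (2,2) (2,3) (2,4) (3,1) (4,0) (4,1) (4,2)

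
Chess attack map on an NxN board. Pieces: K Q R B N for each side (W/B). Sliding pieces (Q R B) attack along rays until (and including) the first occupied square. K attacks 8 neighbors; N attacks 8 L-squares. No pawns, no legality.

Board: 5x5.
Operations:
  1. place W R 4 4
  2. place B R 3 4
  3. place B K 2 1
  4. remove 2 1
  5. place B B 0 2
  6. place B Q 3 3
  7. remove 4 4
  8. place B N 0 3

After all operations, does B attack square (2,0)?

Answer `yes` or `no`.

Answer: yes

Derivation:
Op 1: place WR@(4,4)
Op 2: place BR@(3,4)
Op 3: place BK@(2,1)
Op 4: remove (2,1)
Op 5: place BB@(0,2)
Op 6: place BQ@(3,3)
Op 7: remove (4,4)
Op 8: place BN@(0,3)
Per-piece attacks for B:
  BB@(0,2): attacks (1,3) (2,4) (1,1) (2,0)
  BN@(0,3): attacks (2,4) (1,1) (2,2)
  BQ@(3,3): attacks (3,4) (3,2) (3,1) (3,0) (4,3) (2,3) (1,3) (0,3) (4,4) (4,2) (2,4) (2,2) (1,1) (0,0) [ray(0,1) blocked at (3,4); ray(-1,0) blocked at (0,3)]
  BR@(3,4): attacks (3,3) (4,4) (2,4) (1,4) (0,4) [ray(0,-1) blocked at (3,3)]
B attacks (2,0): yes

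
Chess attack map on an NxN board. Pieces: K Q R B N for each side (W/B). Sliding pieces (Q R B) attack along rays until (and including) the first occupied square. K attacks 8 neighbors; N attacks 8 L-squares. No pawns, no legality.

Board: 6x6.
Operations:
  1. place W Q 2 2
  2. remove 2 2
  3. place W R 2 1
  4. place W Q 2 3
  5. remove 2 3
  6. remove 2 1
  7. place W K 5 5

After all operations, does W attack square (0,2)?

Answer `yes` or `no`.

Answer: no

Derivation:
Op 1: place WQ@(2,2)
Op 2: remove (2,2)
Op 3: place WR@(2,1)
Op 4: place WQ@(2,3)
Op 5: remove (2,3)
Op 6: remove (2,1)
Op 7: place WK@(5,5)
Per-piece attacks for W:
  WK@(5,5): attacks (5,4) (4,5) (4,4)
W attacks (0,2): no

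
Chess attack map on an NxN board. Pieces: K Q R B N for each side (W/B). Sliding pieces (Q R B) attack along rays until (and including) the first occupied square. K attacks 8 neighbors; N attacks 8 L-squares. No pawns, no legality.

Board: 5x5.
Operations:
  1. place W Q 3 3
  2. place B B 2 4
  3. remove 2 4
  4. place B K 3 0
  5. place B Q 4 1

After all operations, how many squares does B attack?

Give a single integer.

Answer: 14

Derivation:
Op 1: place WQ@(3,3)
Op 2: place BB@(2,4)
Op 3: remove (2,4)
Op 4: place BK@(3,0)
Op 5: place BQ@(4,1)
Per-piece attacks for B:
  BK@(3,0): attacks (3,1) (4,0) (2,0) (4,1) (2,1)
  BQ@(4,1): attacks (4,2) (4,3) (4,4) (4,0) (3,1) (2,1) (1,1) (0,1) (3,2) (2,3) (1,4) (3,0) [ray(-1,-1) blocked at (3,0)]
Union (14 distinct): (0,1) (1,1) (1,4) (2,0) (2,1) (2,3) (3,0) (3,1) (3,2) (4,0) (4,1) (4,2) (4,3) (4,4)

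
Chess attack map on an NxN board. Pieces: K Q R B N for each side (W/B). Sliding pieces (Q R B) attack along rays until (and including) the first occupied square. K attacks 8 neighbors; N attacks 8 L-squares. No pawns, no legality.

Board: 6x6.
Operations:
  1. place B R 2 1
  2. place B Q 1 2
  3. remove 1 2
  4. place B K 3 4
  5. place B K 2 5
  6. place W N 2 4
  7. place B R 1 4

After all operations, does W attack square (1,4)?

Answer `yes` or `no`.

Op 1: place BR@(2,1)
Op 2: place BQ@(1,2)
Op 3: remove (1,2)
Op 4: place BK@(3,4)
Op 5: place BK@(2,5)
Op 6: place WN@(2,4)
Op 7: place BR@(1,4)
Per-piece attacks for W:
  WN@(2,4): attacks (4,5) (0,5) (3,2) (4,3) (1,2) (0,3)
W attacks (1,4): no

Answer: no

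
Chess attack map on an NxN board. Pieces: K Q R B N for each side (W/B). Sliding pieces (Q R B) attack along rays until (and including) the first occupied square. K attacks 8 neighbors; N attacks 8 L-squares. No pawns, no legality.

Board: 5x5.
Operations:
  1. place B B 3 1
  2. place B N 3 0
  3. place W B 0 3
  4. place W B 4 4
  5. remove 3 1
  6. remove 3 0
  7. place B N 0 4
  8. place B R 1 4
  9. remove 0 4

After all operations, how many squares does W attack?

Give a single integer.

Answer: 8

Derivation:
Op 1: place BB@(3,1)
Op 2: place BN@(3,0)
Op 3: place WB@(0,3)
Op 4: place WB@(4,4)
Op 5: remove (3,1)
Op 6: remove (3,0)
Op 7: place BN@(0,4)
Op 8: place BR@(1,4)
Op 9: remove (0,4)
Per-piece attacks for W:
  WB@(0,3): attacks (1,4) (1,2) (2,1) (3,0) [ray(1,1) blocked at (1,4)]
  WB@(4,4): attacks (3,3) (2,2) (1,1) (0,0)
Union (8 distinct): (0,0) (1,1) (1,2) (1,4) (2,1) (2,2) (3,0) (3,3)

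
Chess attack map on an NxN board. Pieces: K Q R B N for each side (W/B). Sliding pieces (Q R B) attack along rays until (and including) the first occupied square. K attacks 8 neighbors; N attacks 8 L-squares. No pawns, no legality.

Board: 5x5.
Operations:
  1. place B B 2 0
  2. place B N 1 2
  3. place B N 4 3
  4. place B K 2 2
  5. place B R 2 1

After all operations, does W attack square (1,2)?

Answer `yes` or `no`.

Answer: no

Derivation:
Op 1: place BB@(2,0)
Op 2: place BN@(1,2)
Op 3: place BN@(4,3)
Op 4: place BK@(2,2)
Op 5: place BR@(2,1)
Per-piece attacks for W:
W attacks (1,2): no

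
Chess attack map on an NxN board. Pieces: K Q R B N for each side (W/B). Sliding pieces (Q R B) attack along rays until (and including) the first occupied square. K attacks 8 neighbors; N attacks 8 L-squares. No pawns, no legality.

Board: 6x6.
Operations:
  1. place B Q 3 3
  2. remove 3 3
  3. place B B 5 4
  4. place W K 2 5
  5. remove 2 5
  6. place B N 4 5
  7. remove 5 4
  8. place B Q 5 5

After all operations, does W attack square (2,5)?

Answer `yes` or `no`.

Answer: no

Derivation:
Op 1: place BQ@(3,3)
Op 2: remove (3,3)
Op 3: place BB@(5,4)
Op 4: place WK@(2,5)
Op 5: remove (2,5)
Op 6: place BN@(4,5)
Op 7: remove (5,4)
Op 8: place BQ@(5,5)
Per-piece attacks for W:
W attacks (2,5): no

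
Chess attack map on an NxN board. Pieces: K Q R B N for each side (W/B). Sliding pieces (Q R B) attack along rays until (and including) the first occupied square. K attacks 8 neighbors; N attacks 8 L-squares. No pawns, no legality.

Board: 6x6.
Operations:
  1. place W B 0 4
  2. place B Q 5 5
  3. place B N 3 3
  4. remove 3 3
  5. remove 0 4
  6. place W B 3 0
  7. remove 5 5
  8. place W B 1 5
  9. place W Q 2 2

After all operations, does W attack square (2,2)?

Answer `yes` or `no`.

Op 1: place WB@(0,4)
Op 2: place BQ@(5,5)
Op 3: place BN@(3,3)
Op 4: remove (3,3)
Op 5: remove (0,4)
Op 6: place WB@(3,0)
Op 7: remove (5,5)
Op 8: place WB@(1,5)
Op 9: place WQ@(2,2)
Per-piece attacks for W:
  WB@(1,5): attacks (2,4) (3,3) (4,2) (5,1) (0,4)
  WQ@(2,2): attacks (2,3) (2,4) (2,5) (2,1) (2,0) (3,2) (4,2) (5,2) (1,2) (0,2) (3,3) (4,4) (5,5) (3,1) (4,0) (1,3) (0,4) (1,1) (0,0)
  WB@(3,0): attacks (4,1) (5,2) (2,1) (1,2) (0,3)
W attacks (2,2): no

Answer: no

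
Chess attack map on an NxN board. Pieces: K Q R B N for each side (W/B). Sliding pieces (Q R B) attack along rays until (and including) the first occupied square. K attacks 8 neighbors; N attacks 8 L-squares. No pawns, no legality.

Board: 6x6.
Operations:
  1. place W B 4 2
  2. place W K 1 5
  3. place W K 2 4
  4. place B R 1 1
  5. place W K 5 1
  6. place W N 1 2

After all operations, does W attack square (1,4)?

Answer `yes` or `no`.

Answer: yes

Derivation:
Op 1: place WB@(4,2)
Op 2: place WK@(1,5)
Op 3: place WK@(2,4)
Op 4: place BR@(1,1)
Op 5: place WK@(5,1)
Op 6: place WN@(1,2)
Per-piece attacks for W:
  WN@(1,2): attacks (2,4) (3,3) (0,4) (2,0) (3,1) (0,0)
  WK@(1,5): attacks (1,4) (2,5) (0,5) (2,4) (0,4)
  WK@(2,4): attacks (2,5) (2,3) (3,4) (1,4) (3,5) (3,3) (1,5) (1,3)
  WB@(4,2): attacks (5,3) (5,1) (3,3) (2,4) (3,1) (2,0) [ray(1,-1) blocked at (5,1); ray(-1,1) blocked at (2,4)]
  WK@(5,1): attacks (5,2) (5,0) (4,1) (4,2) (4,0)
W attacks (1,4): yes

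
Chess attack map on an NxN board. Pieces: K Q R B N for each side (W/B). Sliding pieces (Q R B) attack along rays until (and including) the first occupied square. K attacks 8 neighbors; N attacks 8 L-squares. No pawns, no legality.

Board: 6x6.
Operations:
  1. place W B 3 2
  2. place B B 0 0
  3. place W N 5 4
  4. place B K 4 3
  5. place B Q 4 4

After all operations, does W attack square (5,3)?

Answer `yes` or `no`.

Answer: no

Derivation:
Op 1: place WB@(3,2)
Op 2: place BB@(0,0)
Op 3: place WN@(5,4)
Op 4: place BK@(4,3)
Op 5: place BQ@(4,4)
Per-piece attacks for W:
  WB@(3,2): attacks (4,3) (4,1) (5,0) (2,3) (1,4) (0,5) (2,1) (1,0) [ray(1,1) blocked at (4,3)]
  WN@(5,4): attacks (3,5) (4,2) (3,3)
W attacks (5,3): no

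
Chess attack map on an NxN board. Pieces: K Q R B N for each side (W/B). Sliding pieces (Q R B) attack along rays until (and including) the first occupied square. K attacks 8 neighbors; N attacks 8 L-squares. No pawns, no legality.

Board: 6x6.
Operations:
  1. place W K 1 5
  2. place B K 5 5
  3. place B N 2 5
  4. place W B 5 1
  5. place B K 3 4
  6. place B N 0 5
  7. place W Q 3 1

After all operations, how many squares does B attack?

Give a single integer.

Answer: 11

Derivation:
Op 1: place WK@(1,5)
Op 2: place BK@(5,5)
Op 3: place BN@(2,5)
Op 4: place WB@(5,1)
Op 5: place BK@(3,4)
Op 6: place BN@(0,5)
Op 7: place WQ@(3,1)
Per-piece attacks for B:
  BN@(0,5): attacks (1,3) (2,4)
  BN@(2,5): attacks (3,3) (4,4) (1,3) (0,4)
  BK@(3,4): attacks (3,5) (3,3) (4,4) (2,4) (4,5) (4,3) (2,5) (2,3)
  BK@(5,5): attacks (5,4) (4,5) (4,4)
Union (11 distinct): (0,4) (1,3) (2,3) (2,4) (2,5) (3,3) (3,5) (4,3) (4,4) (4,5) (5,4)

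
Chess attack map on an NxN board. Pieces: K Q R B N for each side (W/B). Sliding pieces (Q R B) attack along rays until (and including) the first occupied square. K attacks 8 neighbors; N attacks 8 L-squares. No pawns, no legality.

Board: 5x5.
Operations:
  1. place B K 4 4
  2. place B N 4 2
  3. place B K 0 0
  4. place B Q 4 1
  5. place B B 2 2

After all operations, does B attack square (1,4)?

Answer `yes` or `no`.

Op 1: place BK@(4,4)
Op 2: place BN@(4,2)
Op 3: place BK@(0,0)
Op 4: place BQ@(4,1)
Op 5: place BB@(2,2)
Per-piece attacks for B:
  BK@(0,0): attacks (0,1) (1,0) (1,1)
  BB@(2,2): attacks (3,3) (4,4) (3,1) (4,0) (1,3) (0,4) (1,1) (0,0) [ray(1,1) blocked at (4,4); ray(-1,-1) blocked at (0,0)]
  BQ@(4,1): attacks (4,2) (4,0) (3,1) (2,1) (1,1) (0,1) (3,2) (2,3) (1,4) (3,0) [ray(0,1) blocked at (4,2)]
  BN@(4,2): attacks (3,4) (2,3) (3,0) (2,1)
  BK@(4,4): attacks (4,3) (3,4) (3,3)
B attacks (1,4): yes

Answer: yes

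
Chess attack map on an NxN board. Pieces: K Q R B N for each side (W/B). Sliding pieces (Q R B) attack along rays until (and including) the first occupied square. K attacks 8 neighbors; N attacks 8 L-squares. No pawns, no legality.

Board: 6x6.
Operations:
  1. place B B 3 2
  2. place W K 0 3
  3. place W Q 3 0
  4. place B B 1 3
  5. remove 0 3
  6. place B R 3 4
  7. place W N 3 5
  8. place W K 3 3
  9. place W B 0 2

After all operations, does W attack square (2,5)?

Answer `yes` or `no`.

Op 1: place BB@(3,2)
Op 2: place WK@(0,3)
Op 3: place WQ@(3,0)
Op 4: place BB@(1,3)
Op 5: remove (0,3)
Op 6: place BR@(3,4)
Op 7: place WN@(3,5)
Op 8: place WK@(3,3)
Op 9: place WB@(0,2)
Per-piece attacks for W:
  WB@(0,2): attacks (1,3) (1,1) (2,0) [ray(1,1) blocked at (1,3)]
  WQ@(3,0): attacks (3,1) (3,2) (4,0) (5,0) (2,0) (1,0) (0,0) (4,1) (5,2) (2,1) (1,2) (0,3) [ray(0,1) blocked at (3,2)]
  WK@(3,3): attacks (3,4) (3,2) (4,3) (2,3) (4,4) (4,2) (2,4) (2,2)
  WN@(3,5): attacks (4,3) (5,4) (2,3) (1,4)
W attacks (2,5): no

Answer: no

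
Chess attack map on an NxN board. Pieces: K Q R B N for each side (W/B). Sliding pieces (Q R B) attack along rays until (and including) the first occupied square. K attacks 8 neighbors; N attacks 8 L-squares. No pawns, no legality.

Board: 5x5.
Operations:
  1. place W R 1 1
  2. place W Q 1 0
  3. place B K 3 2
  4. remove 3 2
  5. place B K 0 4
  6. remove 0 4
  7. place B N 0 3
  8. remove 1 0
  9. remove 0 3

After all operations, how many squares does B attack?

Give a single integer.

Answer: 0

Derivation:
Op 1: place WR@(1,1)
Op 2: place WQ@(1,0)
Op 3: place BK@(3,2)
Op 4: remove (3,2)
Op 5: place BK@(0,4)
Op 6: remove (0,4)
Op 7: place BN@(0,3)
Op 8: remove (1,0)
Op 9: remove (0,3)
Per-piece attacks for B:
Union (0 distinct): (none)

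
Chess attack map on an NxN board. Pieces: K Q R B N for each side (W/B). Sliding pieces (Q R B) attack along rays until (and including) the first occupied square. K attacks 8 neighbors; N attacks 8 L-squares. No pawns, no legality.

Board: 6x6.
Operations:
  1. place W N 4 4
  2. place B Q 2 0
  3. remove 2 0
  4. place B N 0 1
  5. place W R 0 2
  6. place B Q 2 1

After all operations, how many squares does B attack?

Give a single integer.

Op 1: place WN@(4,4)
Op 2: place BQ@(2,0)
Op 3: remove (2,0)
Op 4: place BN@(0,1)
Op 5: place WR@(0,2)
Op 6: place BQ@(2,1)
Per-piece attacks for B:
  BN@(0,1): attacks (1,3) (2,2) (2,0)
  BQ@(2,1): attacks (2,2) (2,3) (2,4) (2,5) (2,0) (3,1) (4,1) (5,1) (1,1) (0,1) (3,2) (4,3) (5,4) (3,0) (1,2) (0,3) (1,0) [ray(-1,0) blocked at (0,1)]
Union (18 distinct): (0,1) (0,3) (1,0) (1,1) (1,2) (1,3) (2,0) (2,2) (2,3) (2,4) (2,5) (3,0) (3,1) (3,2) (4,1) (4,3) (5,1) (5,4)

Answer: 18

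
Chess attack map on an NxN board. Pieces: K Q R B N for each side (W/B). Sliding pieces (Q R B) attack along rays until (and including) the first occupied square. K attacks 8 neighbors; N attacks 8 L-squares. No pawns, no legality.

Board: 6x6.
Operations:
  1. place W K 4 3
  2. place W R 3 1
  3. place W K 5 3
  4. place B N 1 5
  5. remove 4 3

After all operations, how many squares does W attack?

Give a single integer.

Answer: 15

Derivation:
Op 1: place WK@(4,3)
Op 2: place WR@(3,1)
Op 3: place WK@(5,3)
Op 4: place BN@(1,5)
Op 5: remove (4,3)
Per-piece attacks for W:
  WR@(3,1): attacks (3,2) (3,3) (3,4) (3,5) (3,0) (4,1) (5,1) (2,1) (1,1) (0,1)
  WK@(5,3): attacks (5,4) (5,2) (4,3) (4,4) (4,2)
Union (15 distinct): (0,1) (1,1) (2,1) (3,0) (3,2) (3,3) (3,4) (3,5) (4,1) (4,2) (4,3) (4,4) (5,1) (5,2) (5,4)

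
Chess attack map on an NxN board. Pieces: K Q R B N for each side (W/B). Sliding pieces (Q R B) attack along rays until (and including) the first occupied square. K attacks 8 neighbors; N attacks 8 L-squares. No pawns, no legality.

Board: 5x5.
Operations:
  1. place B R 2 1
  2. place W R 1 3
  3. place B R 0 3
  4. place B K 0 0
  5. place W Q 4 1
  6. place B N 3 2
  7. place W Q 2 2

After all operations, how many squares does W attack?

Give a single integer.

Op 1: place BR@(2,1)
Op 2: place WR@(1,3)
Op 3: place BR@(0,3)
Op 4: place BK@(0,0)
Op 5: place WQ@(4,1)
Op 6: place BN@(3,2)
Op 7: place WQ@(2,2)
Per-piece attacks for W:
  WR@(1,3): attacks (1,4) (1,2) (1,1) (1,0) (2,3) (3,3) (4,3) (0,3) [ray(-1,0) blocked at (0,3)]
  WQ@(2,2): attacks (2,3) (2,4) (2,1) (3,2) (1,2) (0,2) (3,3) (4,4) (3,1) (4,0) (1,3) (1,1) (0,0) [ray(0,-1) blocked at (2,1); ray(1,0) blocked at (3,2); ray(-1,1) blocked at (1,3); ray(-1,-1) blocked at (0,0)]
  WQ@(4,1): attacks (4,2) (4,3) (4,4) (4,0) (3,1) (2,1) (3,2) (3,0) [ray(-1,0) blocked at (2,1); ray(-1,1) blocked at (3,2)]
Union (19 distinct): (0,0) (0,2) (0,3) (1,0) (1,1) (1,2) (1,3) (1,4) (2,1) (2,3) (2,4) (3,0) (3,1) (3,2) (3,3) (4,0) (4,2) (4,3) (4,4)

Answer: 19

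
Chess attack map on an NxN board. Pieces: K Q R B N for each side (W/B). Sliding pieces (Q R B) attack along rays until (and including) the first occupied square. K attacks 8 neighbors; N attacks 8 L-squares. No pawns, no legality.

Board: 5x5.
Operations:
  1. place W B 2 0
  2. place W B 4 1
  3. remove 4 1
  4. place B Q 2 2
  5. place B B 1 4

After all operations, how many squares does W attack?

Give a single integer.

Op 1: place WB@(2,0)
Op 2: place WB@(4,1)
Op 3: remove (4,1)
Op 4: place BQ@(2,2)
Op 5: place BB@(1,4)
Per-piece attacks for W:
  WB@(2,0): attacks (3,1) (4,2) (1,1) (0,2)
Union (4 distinct): (0,2) (1,1) (3,1) (4,2)

Answer: 4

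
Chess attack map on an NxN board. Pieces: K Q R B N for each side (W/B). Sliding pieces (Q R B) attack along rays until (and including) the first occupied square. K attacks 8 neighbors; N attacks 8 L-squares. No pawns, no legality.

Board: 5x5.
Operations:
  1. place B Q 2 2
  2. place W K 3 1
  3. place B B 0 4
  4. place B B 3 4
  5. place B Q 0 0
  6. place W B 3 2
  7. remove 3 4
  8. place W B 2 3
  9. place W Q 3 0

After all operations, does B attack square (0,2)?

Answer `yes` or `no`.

Op 1: place BQ@(2,2)
Op 2: place WK@(3,1)
Op 3: place BB@(0,4)
Op 4: place BB@(3,4)
Op 5: place BQ@(0,0)
Op 6: place WB@(3,2)
Op 7: remove (3,4)
Op 8: place WB@(2,3)
Op 9: place WQ@(3,0)
Per-piece attacks for B:
  BQ@(0,0): attacks (0,1) (0,2) (0,3) (0,4) (1,0) (2,0) (3,0) (1,1) (2,2) [ray(0,1) blocked at (0,4); ray(1,0) blocked at (3,0); ray(1,1) blocked at (2,2)]
  BB@(0,4): attacks (1,3) (2,2) [ray(1,-1) blocked at (2,2)]
  BQ@(2,2): attacks (2,3) (2,1) (2,0) (3,2) (1,2) (0,2) (3,3) (4,4) (3,1) (1,3) (0,4) (1,1) (0,0) [ray(0,1) blocked at (2,3); ray(1,0) blocked at (3,2); ray(1,-1) blocked at (3,1); ray(-1,1) blocked at (0,4); ray(-1,-1) blocked at (0,0)]
B attacks (0,2): yes

Answer: yes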